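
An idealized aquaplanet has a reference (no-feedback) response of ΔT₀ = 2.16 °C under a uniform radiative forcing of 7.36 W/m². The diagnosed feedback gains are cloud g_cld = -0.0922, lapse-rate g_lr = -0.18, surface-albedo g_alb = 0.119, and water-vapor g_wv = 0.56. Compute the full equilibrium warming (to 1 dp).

Total gain g = -0.0922 − 0.18 + 0.119 + 0.56 = 0.4068.
Amplification A = 1/(1 − 0.4068) = 1.686.
ΔT = 2.16 × 1.686 = 3.6 °C.

3.6 °C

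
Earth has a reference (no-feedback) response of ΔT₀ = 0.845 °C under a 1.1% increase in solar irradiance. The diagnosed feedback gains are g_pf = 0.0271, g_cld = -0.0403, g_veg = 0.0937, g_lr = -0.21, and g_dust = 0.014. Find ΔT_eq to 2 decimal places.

0.76 °C

Total gain g = 0.0271 − 0.0403 + 0.0937 − 0.21 + 0.014 = -0.1155.
Amplification A = 1/(1 + 0.1155) = 0.8965.
ΔT = 0.845 × 0.8965 = 0.76 °C.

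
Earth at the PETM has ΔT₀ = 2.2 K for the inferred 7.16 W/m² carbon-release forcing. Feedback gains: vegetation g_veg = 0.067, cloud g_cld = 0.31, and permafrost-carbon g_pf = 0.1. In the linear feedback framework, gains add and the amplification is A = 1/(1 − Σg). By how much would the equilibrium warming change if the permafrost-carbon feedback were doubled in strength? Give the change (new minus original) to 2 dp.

Original: g = 0.477, ΔT = 2.2/(1−0.477) = 4.2065 K.
With doubled permafrost-carbon: g' = 0.577, ΔT' = 2.2/(1−0.577) = 5.2009 K.
Change = 5.2009 − 4.2065 = 0.99 K.

0.99 K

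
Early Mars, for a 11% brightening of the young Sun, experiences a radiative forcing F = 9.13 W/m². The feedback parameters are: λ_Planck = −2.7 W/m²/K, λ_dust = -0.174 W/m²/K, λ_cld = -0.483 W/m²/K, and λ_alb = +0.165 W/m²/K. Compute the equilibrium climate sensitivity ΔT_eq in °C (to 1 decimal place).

2.9 °C

Net feedback parameter λ = (−2.7) + (-0.174) + (-0.483) + (+0.165) = -3.192 W/m²/K.
ΔT = −F/λ = −9.13/(-3.192) = 2.9 °C.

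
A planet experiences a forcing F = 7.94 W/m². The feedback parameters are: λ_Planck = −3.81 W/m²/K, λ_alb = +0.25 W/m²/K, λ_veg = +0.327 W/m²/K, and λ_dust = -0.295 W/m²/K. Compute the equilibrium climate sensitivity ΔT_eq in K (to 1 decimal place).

2.3 K

Net feedback parameter λ = (−3.81) + (+0.25) + (+0.327) + (-0.295) = -3.528 W/m²/K.
ΔT = −F/λ = −7.94/(-3.528) = 2.3 K.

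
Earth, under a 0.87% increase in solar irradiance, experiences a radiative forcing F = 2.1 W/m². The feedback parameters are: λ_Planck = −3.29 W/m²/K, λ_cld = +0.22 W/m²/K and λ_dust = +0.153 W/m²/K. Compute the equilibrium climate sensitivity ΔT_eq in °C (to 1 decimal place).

Net feedback parameter λ = (−3.29) + (+0.22) + (+0.153) = -2.917 W/m²/K.
ΔT = −F/λ = −2.1/(-2.917) = 0.7 °C.

0.7 °C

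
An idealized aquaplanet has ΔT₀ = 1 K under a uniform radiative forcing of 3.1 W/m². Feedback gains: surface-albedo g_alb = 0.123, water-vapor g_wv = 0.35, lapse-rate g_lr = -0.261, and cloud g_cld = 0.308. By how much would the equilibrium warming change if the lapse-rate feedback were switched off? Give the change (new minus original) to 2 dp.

Original: g = 0.52, ΔT = 1/(1−0.52) = 2.0833 K.
Without lapse-rate: g' = 0.781, ΔT' = 1/(1−0.781) = 4.5662 K.
Change = 4.5662 − 2.0833 = 2.48 K.

2.48 K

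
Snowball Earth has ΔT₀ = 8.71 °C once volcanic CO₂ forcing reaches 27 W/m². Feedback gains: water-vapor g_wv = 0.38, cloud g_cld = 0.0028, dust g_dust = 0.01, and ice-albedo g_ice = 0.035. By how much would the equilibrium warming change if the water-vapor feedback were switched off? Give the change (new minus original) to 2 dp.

Original: g = 0.4278, ΔT = 8.71/(1−0.4278) = 15.2220 °C.
Without water-vapor: g' = 0.0478, ΔT' = 8.71/(1−0.0478) = 9.1472 °C.
Change = 9.1472 − 15.2220 = -6.07 °C.

-6.07 °C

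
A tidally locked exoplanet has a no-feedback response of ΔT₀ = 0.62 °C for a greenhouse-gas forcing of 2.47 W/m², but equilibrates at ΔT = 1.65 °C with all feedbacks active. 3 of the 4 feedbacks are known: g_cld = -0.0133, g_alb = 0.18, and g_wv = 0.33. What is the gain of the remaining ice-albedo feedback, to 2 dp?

0.13

Amplification A = ΔT/ΔT₀ = 1.65/0.62 = 2.661.
Total gain g = 1 − 1/A = 1 − 1/2.661 = 0.6242.
Known gains sum to -0.0133 + 0.18 + 0.33 = 0.4967.
g_ice = 0.6242 − 0.4967 = 0.13.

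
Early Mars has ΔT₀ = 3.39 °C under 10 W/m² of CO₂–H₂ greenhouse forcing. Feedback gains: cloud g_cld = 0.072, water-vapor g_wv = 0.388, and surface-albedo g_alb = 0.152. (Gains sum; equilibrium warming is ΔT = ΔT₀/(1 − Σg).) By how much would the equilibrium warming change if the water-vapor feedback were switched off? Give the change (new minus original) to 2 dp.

-4.37 °C

Original: g = 0.612, ΔT = 3.39/(1−0.612) = 8.7371 °C.
Without water-vapor: g' = 0.224, ΔT' = 3.39/(1−0.224) = 4.3686 °C.
Change = 4.3686 − 8.7371 = -4.37 °C.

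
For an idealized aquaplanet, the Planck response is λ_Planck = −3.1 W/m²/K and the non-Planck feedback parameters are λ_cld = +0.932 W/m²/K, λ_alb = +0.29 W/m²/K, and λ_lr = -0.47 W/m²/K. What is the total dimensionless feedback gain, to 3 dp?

0.243

Convert to gains: g_cld = 0.932/3.1 = 0.3006; g_alb = 0.29/3.1 = 0.09355; g_lr = -0.47/3.1 = -0.1516.
Total gain g = 0.24255.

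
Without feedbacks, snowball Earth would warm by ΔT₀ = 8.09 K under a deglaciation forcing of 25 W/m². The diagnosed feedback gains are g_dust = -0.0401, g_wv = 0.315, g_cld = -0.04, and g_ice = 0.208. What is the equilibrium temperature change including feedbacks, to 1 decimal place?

14.5 K

Total gain g = -0.0401 + 0.315 − 0.04 + 0.208 = 0.4429.
Amplification A = 1/(1 − 0.4429) = 1.795.
ΔT = 8.09 × 1.795 = 14.5 K.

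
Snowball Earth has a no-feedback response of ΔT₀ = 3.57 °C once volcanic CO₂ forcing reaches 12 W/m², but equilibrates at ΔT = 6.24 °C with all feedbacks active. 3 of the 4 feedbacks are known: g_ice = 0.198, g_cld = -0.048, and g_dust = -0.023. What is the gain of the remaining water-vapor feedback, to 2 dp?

Amplification A = ΔT/ΔT₀ = 6.24/3.57 = 1.748.
Total gain g = 1 − 1/A = 1 − 1/1.748 = 0.4279.
Known gains sum to 0.198 − 0.048 − 0.023 = 0.127.
g_wv = 0.4279 − 0.127 = 0.30.

0.30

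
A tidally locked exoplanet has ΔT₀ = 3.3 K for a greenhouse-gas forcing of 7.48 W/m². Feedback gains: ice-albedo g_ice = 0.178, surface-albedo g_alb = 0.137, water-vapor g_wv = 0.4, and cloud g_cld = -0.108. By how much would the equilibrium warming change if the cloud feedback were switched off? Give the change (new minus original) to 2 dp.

Original: g = 0.607, ΔT = 3.3/(1−0.607) = 8.3969 K.
Without cloud: g' = 0.715, ΔT' = 3.3/(1−0.715) = 11.5789 K.
Change = 11.5789 − 8.3969 = 3.18 K.

3.18 K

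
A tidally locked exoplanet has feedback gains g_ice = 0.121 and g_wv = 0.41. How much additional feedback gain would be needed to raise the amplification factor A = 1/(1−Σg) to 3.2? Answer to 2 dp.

0.16

Current total gain = 0.531.
Target gain for A = 3.2: g* = 1 − 1/3.2 = 0.6875.
Additional gain needed = 0.6875 − 0.531 = 0.16.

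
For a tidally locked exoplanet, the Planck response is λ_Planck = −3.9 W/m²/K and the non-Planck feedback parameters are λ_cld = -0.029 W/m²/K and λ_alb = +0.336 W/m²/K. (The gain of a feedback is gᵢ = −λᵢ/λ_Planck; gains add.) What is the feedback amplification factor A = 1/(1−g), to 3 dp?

Convert to gains: g_cld = -0.029/3.9 = -0.007436; g_alb = 0.336/3.9 = 0.08615.
Total gain g = 0.078714.
A = 1/(1 − 0.078714) = 1.085.

1.085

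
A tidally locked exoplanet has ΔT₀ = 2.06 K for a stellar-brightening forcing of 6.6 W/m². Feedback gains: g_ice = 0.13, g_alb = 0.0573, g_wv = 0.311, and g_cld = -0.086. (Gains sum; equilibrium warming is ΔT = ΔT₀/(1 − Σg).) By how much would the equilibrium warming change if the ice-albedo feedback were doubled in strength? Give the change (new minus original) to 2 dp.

Original: g = 0.4123, ΔT = 2.06/(1−0.4123) = 3.5052 K.
With doubled ice-albedo: g' = 0.5423, ΔT' = 2.06/(1−0.5423) = 4.5008 K.
Change = 4.5008 − 3.5052 = 1.00 K.

1.00 K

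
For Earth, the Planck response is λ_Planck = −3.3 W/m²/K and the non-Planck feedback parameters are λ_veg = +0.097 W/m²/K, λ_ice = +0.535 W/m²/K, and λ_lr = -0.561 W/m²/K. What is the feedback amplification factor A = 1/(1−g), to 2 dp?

1.02

Convert to gains: g_veg = 0.097/3.3 = 0.02939; g_ice = 0.535/3.3 = 0.1621; g_lr = -0.561/3.3 = -0.17.
Total gain g = 0.02149.
A = 1/(1 − 0.02149) = 1.02.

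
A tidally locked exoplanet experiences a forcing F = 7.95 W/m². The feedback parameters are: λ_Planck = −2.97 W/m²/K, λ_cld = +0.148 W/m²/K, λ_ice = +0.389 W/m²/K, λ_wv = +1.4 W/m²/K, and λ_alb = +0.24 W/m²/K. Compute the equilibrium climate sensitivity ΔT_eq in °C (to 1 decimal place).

10.0 °C

Net feedback parameter λ = (−2.97) + (+0.148) + (+0.389) + (+1.4) + (+0.24) = -0.793 W/m²/K.
ΔT = −F/λ = −7.95/(-0.793) = 10.0 °C.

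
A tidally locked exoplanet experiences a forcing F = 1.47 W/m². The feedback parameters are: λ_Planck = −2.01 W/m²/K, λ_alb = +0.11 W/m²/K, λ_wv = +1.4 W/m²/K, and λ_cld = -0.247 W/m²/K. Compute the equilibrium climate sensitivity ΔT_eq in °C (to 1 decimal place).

Net feedback parameter λ = (−2.01) + (+0.11) + (+1.4) + (-0.247) = -0.747 W/m²/K.
ΔT = −F/λ = −1.47/(-0.747) = 2.0 °C.

2.0 °C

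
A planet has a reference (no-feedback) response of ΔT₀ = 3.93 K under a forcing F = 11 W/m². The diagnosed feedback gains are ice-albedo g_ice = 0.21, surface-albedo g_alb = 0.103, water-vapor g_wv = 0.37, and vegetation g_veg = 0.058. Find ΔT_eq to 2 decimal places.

15.17 K

Total gain g = 0.21 + 0.103 + 0.37 + 0.058 = 0.741.
Amplification A = 1/(1 − 0.741) = 3.861.
ΔT = 3.93 × 3.861 = 15.17 K.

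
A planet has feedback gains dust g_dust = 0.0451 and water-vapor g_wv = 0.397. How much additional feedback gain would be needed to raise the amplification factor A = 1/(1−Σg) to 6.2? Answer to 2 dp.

Current total gain = 0.4421.
Target gain for A = 6.2: g* = 1 − 1/6.2 = 0.8387.
Additional gain needed = 0.8387 − 0.4421 = 0.40.

0.40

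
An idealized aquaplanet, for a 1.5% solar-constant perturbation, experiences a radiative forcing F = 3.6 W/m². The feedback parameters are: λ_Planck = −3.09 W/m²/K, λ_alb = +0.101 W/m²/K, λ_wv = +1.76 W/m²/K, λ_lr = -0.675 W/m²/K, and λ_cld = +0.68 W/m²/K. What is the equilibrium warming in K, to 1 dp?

Net feedback parameter λ = (−3.09) + (+0.101) + (+1.76) + (-0.675) + (+0.68) = -1.224 W/m²/K.
ΔT = −F/λ = −3.6/(-1.224) = 2.9 K.

2.9 K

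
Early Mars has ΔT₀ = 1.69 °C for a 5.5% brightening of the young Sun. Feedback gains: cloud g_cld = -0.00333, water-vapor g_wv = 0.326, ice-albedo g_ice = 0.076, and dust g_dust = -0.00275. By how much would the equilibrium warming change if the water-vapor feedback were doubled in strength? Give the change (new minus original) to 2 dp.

Original: g = 0.39592, ΔT = 1.69/(1−0.39592) = 2.7976 °C.
With doubled water-vapor: g' = 0.72192, ΔT' = 1.69/(1−0.72192) = 6.0774 °C.
Change = 6.0774 − 2.7976 = 3.28 °C.

3.28 °C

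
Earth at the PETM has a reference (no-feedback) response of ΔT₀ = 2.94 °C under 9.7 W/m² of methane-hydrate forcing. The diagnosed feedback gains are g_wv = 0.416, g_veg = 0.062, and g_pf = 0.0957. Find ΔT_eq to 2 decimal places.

Total gain g = 0.416 + 0.062 + 0.0957 = 0.5737.
Amplification A = 1/(1 − 0.5737) = 2.346.
ΔT = 2.94 × 2.346 = 6.90 °C.

6.90 °C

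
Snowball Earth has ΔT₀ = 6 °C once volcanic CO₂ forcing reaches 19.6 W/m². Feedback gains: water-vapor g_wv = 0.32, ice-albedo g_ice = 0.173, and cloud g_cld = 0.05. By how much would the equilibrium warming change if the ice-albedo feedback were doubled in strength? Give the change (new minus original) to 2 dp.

Original: g = 0.543, ΔT = 6/(1−0.543) = 13.1291 °C.
With doubled ice-albedo: g' = 0.716, ΔT' = 6/(1−0.716) = 21.1268 °C.
Change = 21.1268 − 13.1291 = 8.00 °C.

8.00 °C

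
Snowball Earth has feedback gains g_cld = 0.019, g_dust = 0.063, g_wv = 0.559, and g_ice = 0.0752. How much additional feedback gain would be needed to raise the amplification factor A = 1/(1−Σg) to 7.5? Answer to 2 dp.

0.15

Current total gain = 0.7162.
Target gain for A = 7.5: g* = 1 − 1/7.5 = 0.8667.
Additional gain needed = 0.8667 − 0.7162 = 0.15.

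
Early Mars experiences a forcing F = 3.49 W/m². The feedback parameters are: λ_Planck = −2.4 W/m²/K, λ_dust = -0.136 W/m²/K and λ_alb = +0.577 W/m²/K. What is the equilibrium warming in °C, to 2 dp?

1.78 °C

Net feedback parameter λ = (−2.4) + (-0.136) + (+0.577) = -1.959 W/m²/K.
ΔT = −F/λ = −3.49/(-1.959) = 1.78 °C.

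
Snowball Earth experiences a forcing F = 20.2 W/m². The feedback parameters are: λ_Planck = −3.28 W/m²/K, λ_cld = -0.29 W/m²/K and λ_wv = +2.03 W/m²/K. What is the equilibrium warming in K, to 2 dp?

13.12 K

Net feedback parameter λ = (−3.28) + (-0.29) + (+2.03) = -1.54 W/m²/K.
ΔT = −F/λ = −20.2/(-1.54) = 13.12 K.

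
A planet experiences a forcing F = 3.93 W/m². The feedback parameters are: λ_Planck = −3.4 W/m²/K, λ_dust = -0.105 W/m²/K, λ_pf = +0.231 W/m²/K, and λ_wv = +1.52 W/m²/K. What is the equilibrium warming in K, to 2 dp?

2.24 K

Net feedback parameter λ = (−3.4) + (-0.105) + (+0.231) + (+1.52) = -1.754 W/m²/K.
ΔT = −F/λ = −3.93/(-1.754) = 2.24 K.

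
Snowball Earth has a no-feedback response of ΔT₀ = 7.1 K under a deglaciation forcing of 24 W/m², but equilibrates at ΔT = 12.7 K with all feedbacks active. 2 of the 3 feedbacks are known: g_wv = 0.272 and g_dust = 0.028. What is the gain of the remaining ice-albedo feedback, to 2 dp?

0.14

Amplification A = ΔT/ΔT₀ = 12.7/7.1 = 1.789.
Total gain g = 1 − 1/A = 1 − 1/1.789 = 0.441.
Known gains sum to 0.272 + 0.028 = 0.3.
g_ice = 0.441 − 0.3 = 0.14.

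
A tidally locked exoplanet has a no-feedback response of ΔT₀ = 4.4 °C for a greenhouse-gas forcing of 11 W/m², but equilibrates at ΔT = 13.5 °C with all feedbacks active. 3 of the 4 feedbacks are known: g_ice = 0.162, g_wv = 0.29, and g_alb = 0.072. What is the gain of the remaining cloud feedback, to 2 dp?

Amplification A = ΔT/ΔT₀ = 13.5/4.4 = 3.068.
Total gain g = 1 − 1/A = 1 − 1/3.068 = 0.6741.
Known gains sum to 0.162 + 0.29 + 0.072 = 0.524.
g_cld = 0.6741 − 0.524 = 0.15.

0.15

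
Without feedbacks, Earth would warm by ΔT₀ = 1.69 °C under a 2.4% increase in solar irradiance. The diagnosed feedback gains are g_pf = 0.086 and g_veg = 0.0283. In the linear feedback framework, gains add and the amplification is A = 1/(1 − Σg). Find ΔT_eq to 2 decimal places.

1.91 °C

Total gain g = 0.086 + 0.0283 = 0.1143.
Amplification A = 1/(1 − 0.1143) = 1.129.
ΔT = 1.69 × 1.129 = 1.91 °C.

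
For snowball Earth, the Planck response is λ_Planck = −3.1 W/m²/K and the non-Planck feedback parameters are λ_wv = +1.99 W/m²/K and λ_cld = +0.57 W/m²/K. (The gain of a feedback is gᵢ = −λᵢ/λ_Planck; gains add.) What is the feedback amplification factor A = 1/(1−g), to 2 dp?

5.74

Convert to gains: g_wv = 1.99/3.1 = 0.6419; g_cld = 0.57/3.1 = 0.1839.
Total gain g = 0.8258.
A = 1/(1 − 0.8258) = 5.74.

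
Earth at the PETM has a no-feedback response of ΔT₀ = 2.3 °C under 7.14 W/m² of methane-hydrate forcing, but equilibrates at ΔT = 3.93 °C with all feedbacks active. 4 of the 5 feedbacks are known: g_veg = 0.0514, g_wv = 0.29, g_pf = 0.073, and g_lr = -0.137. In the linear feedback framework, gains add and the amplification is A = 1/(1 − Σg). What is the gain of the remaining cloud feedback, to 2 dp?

Amplification A = ΔT/ΔT₀ = 3.93/2.3 = 1.709.
Total gain g = 1 − 1/A = 1 − 1/1.709 = 0.4149.
Known gains sum to 0.0514 + 0.29 + 0.073 − 0.137 = 0.2774.
g_cld = 0.4149 − 0.2774 = 0.14.

0.14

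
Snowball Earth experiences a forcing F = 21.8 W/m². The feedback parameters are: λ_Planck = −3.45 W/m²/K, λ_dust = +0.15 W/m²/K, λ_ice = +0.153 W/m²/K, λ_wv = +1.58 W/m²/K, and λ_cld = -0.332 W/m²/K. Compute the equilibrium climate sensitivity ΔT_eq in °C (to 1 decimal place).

Net feedback parameter λ = (−3.45) + (+0.15) + (+0.153) + (+1.58) + (-0.332) = -1.899 W/m²/K.
ΔT = −F/λ = −21.8/(-1.899) = 11.5 °C.

11.5 °C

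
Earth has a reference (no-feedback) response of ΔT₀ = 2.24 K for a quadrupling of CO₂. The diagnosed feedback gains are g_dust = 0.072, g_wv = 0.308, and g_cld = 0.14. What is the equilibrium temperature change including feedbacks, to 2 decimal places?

Total gain g = 0.072 + 0.308 + 0.14 = 0.52.
Amplification A = 1/(1 − 0.52) = 2.083.
ΔT = 2.24 × 2.083 = 4.67 K.

4.67 K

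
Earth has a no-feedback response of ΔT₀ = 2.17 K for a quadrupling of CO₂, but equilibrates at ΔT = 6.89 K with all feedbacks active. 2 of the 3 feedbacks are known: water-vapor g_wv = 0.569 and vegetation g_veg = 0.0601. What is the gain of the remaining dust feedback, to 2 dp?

Amplification A = ΔT/ΔT₀ = 6.89/2.17 = 3.175.
Total gain g = 1 − 1/A = 1 − 1/3.175 = 0.685.
Known gains sum to 0.569 + 0.0601 = 0.6291.
g_dust = 0.685 − 0.6291 = 0.06.

0.06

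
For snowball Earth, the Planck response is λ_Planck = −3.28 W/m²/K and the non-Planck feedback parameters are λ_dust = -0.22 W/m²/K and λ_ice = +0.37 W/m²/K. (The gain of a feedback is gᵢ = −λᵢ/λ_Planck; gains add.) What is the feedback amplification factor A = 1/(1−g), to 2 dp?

1.05

Convert to gains: g_dust = -0.22/3.28 = -0.06707; g_ice = 0.37/3.28 = 0.1128.
Total gain g = 0.04573.
A = 1/(1 − 0.04573) = 1.05.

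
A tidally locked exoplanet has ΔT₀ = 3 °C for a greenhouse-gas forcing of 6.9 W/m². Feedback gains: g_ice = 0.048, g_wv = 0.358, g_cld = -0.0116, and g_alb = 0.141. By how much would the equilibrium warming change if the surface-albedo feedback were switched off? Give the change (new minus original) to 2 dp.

Original: g = 0.5354, ΔT = 3/(1−0.5354) = 6.4572 °C.
Without surface-albedo: g' = 0.3944, ΔT' = 3/(1−0.3944) = 4.9538 °C.
Change = 4.9538 − 6.4572 = -1.50 °C.

-1.50 °C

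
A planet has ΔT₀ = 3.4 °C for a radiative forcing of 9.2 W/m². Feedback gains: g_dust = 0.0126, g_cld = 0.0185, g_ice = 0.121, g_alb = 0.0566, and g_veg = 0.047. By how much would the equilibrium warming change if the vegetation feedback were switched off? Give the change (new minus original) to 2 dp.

-0.27 °C

Original: g = 0.2557, ΔT = 3.4/(1−0.2557) = 4.5681 °C.
Without vegetation: g' = 0.2087, ΔT' = 3.4/(1−0.2087) = 4.2967 °C.
Change = 4.2967 − 4.5681 = -0.27 °C.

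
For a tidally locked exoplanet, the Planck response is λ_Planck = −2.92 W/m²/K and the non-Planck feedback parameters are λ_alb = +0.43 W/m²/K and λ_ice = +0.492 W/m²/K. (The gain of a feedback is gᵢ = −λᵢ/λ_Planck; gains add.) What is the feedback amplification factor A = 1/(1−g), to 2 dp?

Convert to gains: g_alb = 0.43/2.92 = 0.1473; g_ice = 0.492/2.92 = 0.1685.
Total gain g = 0.3158.
A = 1/(1 − 0.3158) = 1.46.

1.46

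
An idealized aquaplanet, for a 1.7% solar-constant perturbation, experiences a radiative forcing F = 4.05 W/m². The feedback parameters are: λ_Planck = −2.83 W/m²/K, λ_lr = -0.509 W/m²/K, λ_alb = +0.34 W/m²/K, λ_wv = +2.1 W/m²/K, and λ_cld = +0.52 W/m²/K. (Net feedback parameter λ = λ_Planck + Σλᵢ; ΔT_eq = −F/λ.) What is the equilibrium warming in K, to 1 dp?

Net feedback parameter λ = (−2.83) + (-0.509) + (+0.34) + (+2.1) + (+0.52) = -0.379 W/m²/K.
ΔT = −F/λ = −4.05/(-0.379) = 10.7 K.

10.7 K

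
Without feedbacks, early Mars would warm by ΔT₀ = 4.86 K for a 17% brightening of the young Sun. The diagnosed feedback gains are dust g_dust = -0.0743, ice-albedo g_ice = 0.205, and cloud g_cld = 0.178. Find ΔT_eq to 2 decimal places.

Total gain g = -0.0743 + 0.205 + 0.178 = 0.3087.
Amplification A = 1/(1 − 0.3087) = 1.447.
ΔT = 4.86 × 1.447 = 7.03 K.

7.03 K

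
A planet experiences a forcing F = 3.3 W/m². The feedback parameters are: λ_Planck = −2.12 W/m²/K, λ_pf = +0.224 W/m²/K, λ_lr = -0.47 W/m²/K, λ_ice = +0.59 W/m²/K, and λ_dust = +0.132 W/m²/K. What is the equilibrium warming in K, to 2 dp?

2.01 K

Net feedback parameter λ = (−2.12) + (+0.224) + (-0.47) + (+0.59) + (+0.132) = -1.644 W/m²/K.
ΔT = −F/λ = −3.3/(-1.644) = 2.01 K.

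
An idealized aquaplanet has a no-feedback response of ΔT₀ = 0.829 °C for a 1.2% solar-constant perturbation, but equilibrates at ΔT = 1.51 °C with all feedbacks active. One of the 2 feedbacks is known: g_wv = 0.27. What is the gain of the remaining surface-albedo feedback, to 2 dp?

0.18

Amplification A = ΔT/ΔT₀ = 1.51/0.829 = 1.821.
Total gain g = 1 − 1/A = 1 − 1/1.821 = 0.4509.
The known gain is 0.27.
g_alb = 0.4509 − 0.27 = 0.18.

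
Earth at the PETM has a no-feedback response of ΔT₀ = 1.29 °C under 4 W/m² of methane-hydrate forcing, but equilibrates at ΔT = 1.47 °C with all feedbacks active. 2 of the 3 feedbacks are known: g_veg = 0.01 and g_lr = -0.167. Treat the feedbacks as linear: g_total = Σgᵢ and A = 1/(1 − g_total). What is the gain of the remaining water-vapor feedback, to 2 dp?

0.28

Amplification A = ΔT/ΔT₀ = 1.47/1.29 = 1.14.
Total gain g = 1 − 1/A = 1 − 1/1.14 = 0.1228.
Known gains sum to 0.01 − 0.167 = -0.157.
g_wv = 0.1228 + 0.157 = 0.28.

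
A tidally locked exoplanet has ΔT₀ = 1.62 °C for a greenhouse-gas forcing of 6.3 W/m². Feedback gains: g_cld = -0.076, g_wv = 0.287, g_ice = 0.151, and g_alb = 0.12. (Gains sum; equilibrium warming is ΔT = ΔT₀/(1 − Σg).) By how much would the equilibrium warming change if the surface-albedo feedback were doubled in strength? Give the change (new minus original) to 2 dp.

0.94 °C

Original: g = 0.482, ΔT = 1.62/(1−0.482) = 3.1274 °C.
With doubled surface-albedo: g' = 0.602, ΔT' = 1.62/(1−0.602) = 4.0704 °C.
Change = 4.0704 − 3.1274 = 0.94 °C.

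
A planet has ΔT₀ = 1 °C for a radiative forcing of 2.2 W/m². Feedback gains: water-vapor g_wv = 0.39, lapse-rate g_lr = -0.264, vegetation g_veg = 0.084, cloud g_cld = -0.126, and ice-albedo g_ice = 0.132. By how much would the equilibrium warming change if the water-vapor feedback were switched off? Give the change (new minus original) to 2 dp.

-0.42 °C

Original: g = 0.216, ΔT = 1/(1−0.216) = 1.2755 °C.
Without water-vapor: g' = -0.174, ΔT' = 1/(1+0.174) = 0.8518 °C.
Change = 0.8518 − 1.2755 = -0.42 °C.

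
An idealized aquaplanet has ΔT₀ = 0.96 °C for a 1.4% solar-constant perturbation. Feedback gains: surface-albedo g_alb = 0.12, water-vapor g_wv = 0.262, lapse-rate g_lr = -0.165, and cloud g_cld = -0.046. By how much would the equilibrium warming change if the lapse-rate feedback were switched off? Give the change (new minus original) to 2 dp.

Original: g = 0.171, ΔT = 0.96/(1−0.171) = 1.1580 °C.
Without lapse-rate: g' = 0.336, ΔT' = 0.96/(1−0.336) = 1.4458 °C.
Change = 1.4458 − 1.1580 = 0.29 °C.

0.29 °C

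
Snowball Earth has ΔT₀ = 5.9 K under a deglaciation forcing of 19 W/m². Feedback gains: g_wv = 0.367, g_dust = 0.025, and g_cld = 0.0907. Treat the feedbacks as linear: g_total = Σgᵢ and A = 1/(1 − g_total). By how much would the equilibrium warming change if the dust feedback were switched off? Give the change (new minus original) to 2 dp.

-0.53 K

Original: g = 0.4827, ΔT = 5.9/(1−0.4827) = 11.4054 K.
Without dust: g' = 0.4577, ΔT' = 5.9/(1−0.4577) = 10.8796 K.
Change = 10.8796 − 11.4054 = -0.53 K.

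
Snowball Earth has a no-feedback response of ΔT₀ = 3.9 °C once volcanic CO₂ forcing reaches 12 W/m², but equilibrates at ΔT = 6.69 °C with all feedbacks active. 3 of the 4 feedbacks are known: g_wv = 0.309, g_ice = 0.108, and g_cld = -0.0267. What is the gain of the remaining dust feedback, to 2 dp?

0.03

Amplification A = ΔT/ΔT₀ = 6.69/3.9 = 1.715.
Total gain g = 1 − 1/A = 1 − 1/1.715 = 0.4169.
Known gains sum to 0.309 + 0.108 − 0.0267 = 0.3903.
g_dust = 0.4169 − 0.3903 = 0.03.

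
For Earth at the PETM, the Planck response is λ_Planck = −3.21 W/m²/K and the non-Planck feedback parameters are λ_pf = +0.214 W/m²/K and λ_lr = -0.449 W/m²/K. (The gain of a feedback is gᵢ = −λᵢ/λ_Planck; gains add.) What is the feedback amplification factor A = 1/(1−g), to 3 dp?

0.932

Convert to gains: g_pf = 0.214/3.21 = 0.06667; g_lr = -0.449/3.21 = -0.1399.
Total gain g = -0.07323.
A = 1/(1 + 0.07323) = 0.932.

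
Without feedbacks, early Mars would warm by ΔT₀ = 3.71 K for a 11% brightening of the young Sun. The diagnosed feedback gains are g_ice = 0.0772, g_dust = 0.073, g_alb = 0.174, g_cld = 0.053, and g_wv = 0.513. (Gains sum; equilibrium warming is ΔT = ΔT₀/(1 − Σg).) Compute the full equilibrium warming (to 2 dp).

33.79 K

Total gain g = 0.0772 + 0.073 + 0.174 + 0.053 + 0.513 = 0.8902.
Amplification A = 1/(1 − 0.8902) = 9.107.
ΔT = 3.71 × 9.107 = 33.79 K.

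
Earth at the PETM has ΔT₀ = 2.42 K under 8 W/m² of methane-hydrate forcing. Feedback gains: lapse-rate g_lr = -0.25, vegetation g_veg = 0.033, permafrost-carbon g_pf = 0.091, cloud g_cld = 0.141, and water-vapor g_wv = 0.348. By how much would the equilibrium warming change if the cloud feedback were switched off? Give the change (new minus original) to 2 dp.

-0.69 K

Original: g = 0.363, ΔT = 2.42/(1−0.363) = 3.7991 K.
Without cloud: g' = 0.222, ΔT' = 2.42/(1−0.222) = 3.1105 K.
Change = 3.1105 − 3.7991 = -0.69 K.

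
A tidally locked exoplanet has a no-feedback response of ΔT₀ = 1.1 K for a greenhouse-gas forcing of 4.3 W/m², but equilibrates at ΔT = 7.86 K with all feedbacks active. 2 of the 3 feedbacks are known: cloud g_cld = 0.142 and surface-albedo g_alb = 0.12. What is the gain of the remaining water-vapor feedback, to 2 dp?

0.60

Amplification A = ΔT/ΔT₀ = 7.86/1.1 = 7.145.
Total gain g = 1 − 1/A = 1 − 1/7.145 = 0.86.
Known gains sum to 0.142 + 0.12 = 0.262.
g_wv = 0.86 − 0.262 = 0.60.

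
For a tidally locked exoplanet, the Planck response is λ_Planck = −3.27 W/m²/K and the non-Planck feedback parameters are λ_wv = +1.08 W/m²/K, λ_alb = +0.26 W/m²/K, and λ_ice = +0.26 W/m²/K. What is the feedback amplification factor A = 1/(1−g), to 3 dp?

Convert to gains: g_wv = 1.08/3.27 = 0.3303; g_alb = 0.26/3.27 = 0.07951; g_ice = 0.26/3.27 = 0.07951.
Total gain g = 0.48932.
A = 1/(1 − 0.48932) = 1.958.

1.958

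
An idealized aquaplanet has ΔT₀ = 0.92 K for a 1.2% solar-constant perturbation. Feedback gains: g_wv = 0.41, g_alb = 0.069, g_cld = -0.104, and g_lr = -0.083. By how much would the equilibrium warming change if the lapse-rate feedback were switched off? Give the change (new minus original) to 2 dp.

Original: g = 0.292, ΔT = 0.92/(1−0.292) = 1.2994 K.
Without lapse-rate: g' = 0.375, ΔT' = 0.92/(1−0.375) = 1.4720 K.
Change = 1.4720 − 1.2994 = 0.17 K.

0.17 K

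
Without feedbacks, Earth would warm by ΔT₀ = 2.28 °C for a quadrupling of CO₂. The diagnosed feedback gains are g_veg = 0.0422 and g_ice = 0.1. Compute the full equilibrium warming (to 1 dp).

Total gain g = 0.0422 + 0.1 = 0.1422.
Amplification A = 1/(1 − 0.1422) = 1.166.
ΔT = 2.28 × 1.166 = 2.7 °C.

2.7 °C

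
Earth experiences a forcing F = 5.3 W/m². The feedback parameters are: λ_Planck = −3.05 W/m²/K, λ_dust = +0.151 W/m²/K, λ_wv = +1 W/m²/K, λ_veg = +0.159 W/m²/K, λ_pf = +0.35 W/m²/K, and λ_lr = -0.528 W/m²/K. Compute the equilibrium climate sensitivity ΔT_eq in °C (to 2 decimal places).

Net feedback parameter λ = (−3.05) + (+0.151) + (+1) + (+0.159) + (+0.35) + (-0.528) = -1.918 W/m²/K.
ΔT = −F/λ = −5.3/(-1.918) = 2.76 °C.

2.76 °C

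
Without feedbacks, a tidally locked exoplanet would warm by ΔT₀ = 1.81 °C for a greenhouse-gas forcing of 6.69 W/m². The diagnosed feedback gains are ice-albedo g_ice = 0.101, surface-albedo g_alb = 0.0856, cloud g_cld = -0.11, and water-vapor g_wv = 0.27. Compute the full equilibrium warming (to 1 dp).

Total gain g = 0.101 + 0.0856 − 0.11 + 0.27 = 0.3466.
Amplification A = 1/(1 − 0.3466) = 1.53.
ΔT = 1.81 × 1.53 = 2.8 °C.

2.8 °C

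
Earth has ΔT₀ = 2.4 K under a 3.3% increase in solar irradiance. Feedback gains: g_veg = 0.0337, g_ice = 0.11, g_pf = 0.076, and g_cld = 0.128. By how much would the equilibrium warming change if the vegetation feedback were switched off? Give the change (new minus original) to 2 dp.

-0.18 K

Original: g = 0.3477, ΔT = 2.4/(1−0.3477) = 3.6793 K.
Without vegetation: g' = 0.314, ΔT' = 2.4/(1−0.314) = 3.4985 K.
Change = 3.4985 − 3.6793 = -0.18 K.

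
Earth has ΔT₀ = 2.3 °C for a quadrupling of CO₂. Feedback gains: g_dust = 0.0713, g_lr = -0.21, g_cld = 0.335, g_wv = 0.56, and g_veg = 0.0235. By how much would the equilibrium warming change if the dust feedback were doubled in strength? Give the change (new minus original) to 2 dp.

5.00 °C

Original: g = 0.7798, ΔT = 2.3/(1−0.7798) = 10.4450 °C.
With doubled dust: g' = 0.8511, ΔT' = 2.3/(1−0.8511) = 15.4466 °C.
Change = 15.4466 − 10.4450 = 5.00 °C.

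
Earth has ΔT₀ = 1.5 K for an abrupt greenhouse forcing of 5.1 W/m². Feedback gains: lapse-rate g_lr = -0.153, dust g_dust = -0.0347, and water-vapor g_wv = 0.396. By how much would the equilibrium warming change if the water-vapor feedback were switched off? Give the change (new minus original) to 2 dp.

-0.63 K

Original: g = 0.2083, ΔT = 1.5/(1−0.2083) = 1.8947 K.
Without water-vapor: g' = -0.1877, ΔT' = 1.5/(1+0.1877) = 1.2629 K.
Change = 1.2629 − 1.8947 = -0.63 K.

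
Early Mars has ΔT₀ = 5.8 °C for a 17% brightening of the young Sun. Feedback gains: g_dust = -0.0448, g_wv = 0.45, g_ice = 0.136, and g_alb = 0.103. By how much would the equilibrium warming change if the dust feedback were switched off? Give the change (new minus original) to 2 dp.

Original: g = 0.6442, ΔT = 5.8/(1−0.6442) = 16.3013 °C.
Without dust: g' = 0.689, ΔT' = 5.8/(1−0.689) = 18.6495 °C.
Change = 18.6495 − 16.3013 = 2.35 °C.

2.35 °C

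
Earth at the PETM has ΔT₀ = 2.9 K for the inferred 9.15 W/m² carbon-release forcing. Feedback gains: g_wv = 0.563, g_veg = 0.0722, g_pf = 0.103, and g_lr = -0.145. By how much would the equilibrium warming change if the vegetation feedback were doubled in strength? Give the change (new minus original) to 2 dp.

Original: g = 0.5932, ΔT = 2.9/(1−0.5932) = 7.1288 K.
With doubled vegetation: g' = 0.6654, ΔT' = 2.9/(1−0.6654) = 8.6671 K.
Change = 8.6671 − 7.1288 = 1.54 K.

1.54 K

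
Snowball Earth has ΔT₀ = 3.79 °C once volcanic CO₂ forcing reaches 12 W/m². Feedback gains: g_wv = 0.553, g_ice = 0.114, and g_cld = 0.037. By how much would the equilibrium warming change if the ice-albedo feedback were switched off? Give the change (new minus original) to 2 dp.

Original: g = 0.704, ΔT = 3.79/(1−0.704) = 12.8041 °C.
Without ice-albedo: g' = 0.59, ΔT' = 3.79/(1−0.59) = 9.2439 °C.
Change = 9.2439 − 12.8041 = -3.56 °C.

-3.56 °C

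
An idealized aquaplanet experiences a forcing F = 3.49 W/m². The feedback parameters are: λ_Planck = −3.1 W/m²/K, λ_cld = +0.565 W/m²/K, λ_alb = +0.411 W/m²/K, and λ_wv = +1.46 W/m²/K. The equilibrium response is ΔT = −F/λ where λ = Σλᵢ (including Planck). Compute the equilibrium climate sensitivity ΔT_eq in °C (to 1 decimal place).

Net feedback parameter λ = (−3.1) + (+0.565) + (+0.411) + (+1.46) = -0.664 W/m²/K.
ΔT = −F/λ = −3.49/(-0.664) = 5.3 °C.

5.3 °C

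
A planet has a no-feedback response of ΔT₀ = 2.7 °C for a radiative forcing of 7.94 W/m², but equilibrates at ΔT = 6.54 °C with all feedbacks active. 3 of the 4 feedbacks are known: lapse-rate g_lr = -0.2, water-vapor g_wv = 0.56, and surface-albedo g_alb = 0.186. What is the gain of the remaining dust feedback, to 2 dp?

0.04

Amplification A = ΔT/ΔT₀ = 6.54/2.7 = 2.422.
Total gain g = 1 − 1/A = 1 − 1/2.422 = 0.5871.
Known gains sum to -0.2 + 0.56 + 0.186 = 0.546.
g_dust = 0.5871 − 0.546 = 0.04.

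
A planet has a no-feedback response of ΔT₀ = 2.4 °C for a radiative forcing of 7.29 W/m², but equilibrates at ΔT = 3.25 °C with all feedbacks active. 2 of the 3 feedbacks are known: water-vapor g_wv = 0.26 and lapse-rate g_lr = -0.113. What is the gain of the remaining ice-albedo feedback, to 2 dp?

Amplification A = ΔT/ΔT₀ = 3.25/2.4 = 1.354.
Total gain g = 1 − 1/A = 1 − 1/1.354 = 0.2614.
Known gains sum to 0.26 − 0.113 = 0.147.
g_ice = 0.2614 − 0.147 = 0.11.

0.11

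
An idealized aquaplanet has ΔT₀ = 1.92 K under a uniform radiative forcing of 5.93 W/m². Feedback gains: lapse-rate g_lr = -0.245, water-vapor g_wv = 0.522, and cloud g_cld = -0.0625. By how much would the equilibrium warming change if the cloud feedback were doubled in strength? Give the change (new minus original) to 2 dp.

Original: g = 0.2145, ΔT = 1.92/(1−0.2145) = 2.4443 K.
With doubled cloud: g' = 0.152, ΔT' = 1.92/(1−0.152) = 2.2642 K.
Change = 2.2642 − 2.4443 = -0.18 K.

-0.18 K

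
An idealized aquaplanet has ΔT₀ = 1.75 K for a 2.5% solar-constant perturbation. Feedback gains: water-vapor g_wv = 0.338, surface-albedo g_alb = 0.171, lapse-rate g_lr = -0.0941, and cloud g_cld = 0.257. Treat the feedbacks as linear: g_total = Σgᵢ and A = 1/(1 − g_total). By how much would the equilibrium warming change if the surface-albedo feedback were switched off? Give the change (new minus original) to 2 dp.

Original: g = 0.6719, ΔT = 1.75/(1−0.6719) = 5.3337 K.
Without surface-albedo: g' = 0.5009, ΔT' = 1.75/(1−0.5009) = 3.5063 K.
Change = 3.5063 − 5.3337 = -1.83 K.

-1.83 K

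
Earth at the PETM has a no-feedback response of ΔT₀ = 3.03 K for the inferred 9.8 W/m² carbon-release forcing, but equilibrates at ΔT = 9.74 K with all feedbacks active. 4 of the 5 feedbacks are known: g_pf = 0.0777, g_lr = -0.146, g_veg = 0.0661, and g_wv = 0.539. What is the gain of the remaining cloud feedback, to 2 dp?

Amplification A = ΔT/ΔT₀ = 9.74/3.03 = 3.215.
Total gain g = 1 − 1/A = 1 − 1/3.215 = 0.689.
Known gains sum to 0.0777 − 0.146 + 0.0661 + 0.539 = 0.5368.
g_cld = 0.689 − 0.5368 = 0.15.

0.15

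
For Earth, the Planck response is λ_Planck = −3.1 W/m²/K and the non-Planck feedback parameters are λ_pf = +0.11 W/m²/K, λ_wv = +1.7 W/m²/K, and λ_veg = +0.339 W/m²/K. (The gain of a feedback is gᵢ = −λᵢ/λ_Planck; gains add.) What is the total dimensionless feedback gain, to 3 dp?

0.693

Convert to gains: g_pf = 0.11/3.1 = 0.03548; g_wv = 1.7/3.1 = 0.5484; g_veg = 0.339/3.1 = 0.1094.
Total gain g = 0.69328.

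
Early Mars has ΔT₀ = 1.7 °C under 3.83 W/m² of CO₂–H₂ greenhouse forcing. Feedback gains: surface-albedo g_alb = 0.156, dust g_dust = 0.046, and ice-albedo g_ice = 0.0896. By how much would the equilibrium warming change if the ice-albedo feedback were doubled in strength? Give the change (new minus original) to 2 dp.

0.35 °C

Original: g = 0.2916, ΔT = 1.7/(1−0.2916) = 2.3998 °C.
With doubled ice-albedo: g' = 0.3812, ΔT' = 1.7/(1−0.3812) = 2.7473 °C.
Change = 2.7473 − 2.3998 = 0.35 °C.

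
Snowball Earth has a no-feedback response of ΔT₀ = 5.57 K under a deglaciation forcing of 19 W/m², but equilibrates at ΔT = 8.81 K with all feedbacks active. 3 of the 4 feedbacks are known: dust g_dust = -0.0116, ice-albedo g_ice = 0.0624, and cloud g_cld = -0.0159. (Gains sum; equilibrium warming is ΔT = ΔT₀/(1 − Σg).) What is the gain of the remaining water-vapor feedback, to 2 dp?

Amplification A = ΔT/ΔT₀ = 8.81/5.57 = 1.582.
Total gain g = 1 − 1/A = 1 − 1/1.582 = 0.3679.
Known gains sum to -0.0116 + 0.0624 − 0.0159 = 0.0349.
g_wv = 0.3679 − 0.0349 = 0.33.

0.33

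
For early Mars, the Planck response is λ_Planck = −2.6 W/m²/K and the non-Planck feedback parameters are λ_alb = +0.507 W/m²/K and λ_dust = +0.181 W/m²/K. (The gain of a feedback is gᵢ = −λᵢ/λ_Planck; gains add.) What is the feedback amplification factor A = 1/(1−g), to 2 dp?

Convert to gains: g_alb = 0.507/2.6 = 0.195; g_dust = 0.181/2.6 = 0.06962.
Total gain g = 0.26462.
A = 1/(1 − 0.26462) = 1.36.

1.36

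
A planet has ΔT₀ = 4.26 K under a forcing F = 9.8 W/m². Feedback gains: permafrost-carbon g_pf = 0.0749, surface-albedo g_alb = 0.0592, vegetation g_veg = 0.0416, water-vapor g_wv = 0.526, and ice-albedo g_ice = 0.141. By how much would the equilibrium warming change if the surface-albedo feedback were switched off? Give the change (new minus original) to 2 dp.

Original: g = 0.8427, ΔT = 4.26/(1−0.8427) = 27.0820 K.
Without surface-albedo: g' = 0.7835, ΔT' = 4.26/(1−0.7835) = 19.6767 K.
Change = 19.6767 − 27.0820 = -7.41 K.

-7.41 K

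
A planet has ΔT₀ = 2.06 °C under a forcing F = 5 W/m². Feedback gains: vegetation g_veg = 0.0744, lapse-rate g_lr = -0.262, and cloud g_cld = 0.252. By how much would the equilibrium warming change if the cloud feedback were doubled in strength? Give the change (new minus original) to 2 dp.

0.81 °C

Original: g = 0.0644, ΔT = 2.06/(1−0.0644) = 2.2018 °C.
With doubled cloud: g' = 0.3164, ΔT' = 2.06/(1−0.3164) = 3.0135 °C.
Change = 3.0135 − 2.2018 = 0.81 °C.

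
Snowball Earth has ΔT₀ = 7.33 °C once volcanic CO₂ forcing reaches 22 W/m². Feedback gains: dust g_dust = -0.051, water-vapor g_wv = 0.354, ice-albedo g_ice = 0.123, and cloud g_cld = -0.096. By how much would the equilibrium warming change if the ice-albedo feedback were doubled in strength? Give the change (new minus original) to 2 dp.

Original: g = 0.33, ΔT = 7.33/(1−0.33) = 10.9403 °C.
With doubled ice-albedo: g' = 0.453, ΔT' = 7.33/(1−0.453) = 13.4004 °C.
Change = 13.4004 − 10.9403 = 2.46 °C.

2.46 °C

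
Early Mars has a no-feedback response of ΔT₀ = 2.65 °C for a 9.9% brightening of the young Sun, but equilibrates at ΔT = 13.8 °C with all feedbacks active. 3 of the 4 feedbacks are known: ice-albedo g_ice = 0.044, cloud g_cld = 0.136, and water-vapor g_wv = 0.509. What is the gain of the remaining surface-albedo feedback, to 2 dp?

0.12

Amplification A = ΔT/ΔT₀ = 13.8/2.65 = 5.208.
Total gain g = 1 − 1/A = 1 − 1/5.208 = 0.808.
Known gains sum to 0.044 + 0.136 + 0.509 = 0.689.
g_alb = 0.808 − 0.689 = 0.12.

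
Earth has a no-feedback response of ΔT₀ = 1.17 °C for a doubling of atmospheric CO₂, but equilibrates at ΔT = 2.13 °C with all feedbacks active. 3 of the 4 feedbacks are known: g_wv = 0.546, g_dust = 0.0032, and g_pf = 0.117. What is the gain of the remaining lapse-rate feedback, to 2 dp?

-0.22

Amplification A = ΔT/ΔT₀ = 2.13/1.17 = 1.821.
Total gain g = 1 − 1/A = 1 − 1/1.821 = 0.4509.
Known gains sum to 0.546 + 0.0032 + 0.117 = 0.6662.
g_lr = 0.4509 − 0.6662 = -0.22.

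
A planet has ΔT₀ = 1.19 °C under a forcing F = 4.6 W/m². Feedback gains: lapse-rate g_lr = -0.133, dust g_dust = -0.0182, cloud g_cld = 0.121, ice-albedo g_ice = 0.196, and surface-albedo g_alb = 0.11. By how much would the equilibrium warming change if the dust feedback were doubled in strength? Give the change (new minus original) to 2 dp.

-0.04 °C

Original: g = 0.2758, ΔT = 1.19/(1−0.2758) = 1.6432 °C.
With doubled dust: g' = 0.2576, ΔT' = 1.19/(1−0.2576) = 1.6029 °C.
Change = 1.6029 − 1.6432 = -0.04 °C.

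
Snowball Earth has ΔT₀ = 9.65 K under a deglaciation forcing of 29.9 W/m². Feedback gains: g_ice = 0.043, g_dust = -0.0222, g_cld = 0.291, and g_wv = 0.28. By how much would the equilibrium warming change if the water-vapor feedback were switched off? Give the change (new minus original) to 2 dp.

Original: g = 0.5918, ΔT = 9.65/(1−0.5918) = 23.6404 K.
Without water-vapor: g' = 0.3118, ΔT' = 9.65/(1−0.3118) = 14.0221 K.
Change = 14.0221 − 23.6404 = -9.62 K.

-9.62 K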